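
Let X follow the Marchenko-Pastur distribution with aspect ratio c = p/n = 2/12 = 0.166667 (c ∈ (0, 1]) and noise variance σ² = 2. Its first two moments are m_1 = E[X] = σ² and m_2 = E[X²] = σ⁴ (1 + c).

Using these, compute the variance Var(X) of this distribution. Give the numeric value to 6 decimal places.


m_1 = E[X] = σ² = 2, so m_1² = 4.
m_2 = E[X²] = σ⁴ (1 + c) = 4 · (1 + 0.166667) = 4 · 1.166667 = 4.666667.
(Note m_2 − m_1² simplifies to c · σ⁴ = 0.166667 · 4.)

Var(X) = m_2 − m_1² = 4.666667 − 4 = 0.666667.


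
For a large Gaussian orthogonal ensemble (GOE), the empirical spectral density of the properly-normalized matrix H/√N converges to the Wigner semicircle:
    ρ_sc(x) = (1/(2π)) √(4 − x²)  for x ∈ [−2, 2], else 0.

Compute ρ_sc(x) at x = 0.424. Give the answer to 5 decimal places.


ρ_sc(x) = (1/(2π)) √(4 − x²). With x = 0.424:
  4 − x² = 4 − (0.424)² = 4 − 0.179776 = 3.820224.
  √(4 − x²) = 1.954539.
  1/(2π) = 0.159155.
  ρ_sc(0.424) = 0.159155 · 1.954539 = 0.311075.

Rounded to 5 decimal places: ρ_sc(0.424) ≈ 0.31107.


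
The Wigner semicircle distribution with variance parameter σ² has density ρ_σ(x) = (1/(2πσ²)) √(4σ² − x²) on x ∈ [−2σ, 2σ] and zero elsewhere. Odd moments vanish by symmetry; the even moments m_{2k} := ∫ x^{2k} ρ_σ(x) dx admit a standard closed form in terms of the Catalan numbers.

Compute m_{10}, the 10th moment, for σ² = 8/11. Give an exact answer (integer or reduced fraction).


By the scaled semicircle moment identity, m_{2k} = σ^{2k} · C_k with k = 5.
C_5 = (1/(k+1)) · C(2k, k) = (1/6) · C(10, 5) = (1/6) · 252 = 42.
σ^{2k} = (σ²)^k = (8/11)^5 = 32768/161051.

Therefore m_{10} = σ^{10} · C_5 = (32768/161051) · 42 = 1376256/161051.


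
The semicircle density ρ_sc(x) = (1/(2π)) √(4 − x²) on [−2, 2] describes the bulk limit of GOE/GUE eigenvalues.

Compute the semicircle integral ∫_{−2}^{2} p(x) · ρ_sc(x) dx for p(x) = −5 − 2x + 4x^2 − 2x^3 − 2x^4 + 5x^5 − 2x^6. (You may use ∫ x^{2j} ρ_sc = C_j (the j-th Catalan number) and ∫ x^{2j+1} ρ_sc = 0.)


Write p(x) = Σ a_i x^i, split into monomials and integrate each against ρ_sc separately.
Using ∫ x^{2j} ρ_sc = C_j = (1/(j+1)) C(2j, j) (Catalan numbers) and ∫ x^{2j+1} ρ_sc = 0 (odd monomials vanish by symmetry):
  i = 0 (even): a_0 · C_{0} = -5 · 1 = -5
  i = 1 (odd): ∫ x^1 ρ_sc = 0 (vanishes)
  i = 2 (even): a_2 · C_{1} = 4 · 1 = 4
  i = 3 (odd): ∫ x^3 ρ_sc = 0 (vanishes)
  i = 4 (even): a_4 · C_{2} = -2 · 2 = -4
  i = 5 (odd): ∫ x^5 ρ_sc = 0 (vanishes)
  i = 6 (even): a_6 · C_{3} = -2 · 5 = -10

Summing the contributions: ∫_{−2}^{2} p(x) ρ_sc(x) dx = (-5) + 4 + (-4) + (-10) = -15.


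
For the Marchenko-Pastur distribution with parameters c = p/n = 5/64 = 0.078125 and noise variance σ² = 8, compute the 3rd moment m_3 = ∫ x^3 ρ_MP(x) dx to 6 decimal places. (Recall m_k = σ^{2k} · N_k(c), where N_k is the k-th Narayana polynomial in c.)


E[X³] = σ⁶ (1 + 3c + c²) (third MP moment). With σ² = 8 (so σ⁶ = 512) and c = 5/64 = 0.078125: E[X³] = 512 · (1 + 3·0.078125 + (0.078125)²) = 512 · 1.240479.

So E[X^3] = 635.125000.


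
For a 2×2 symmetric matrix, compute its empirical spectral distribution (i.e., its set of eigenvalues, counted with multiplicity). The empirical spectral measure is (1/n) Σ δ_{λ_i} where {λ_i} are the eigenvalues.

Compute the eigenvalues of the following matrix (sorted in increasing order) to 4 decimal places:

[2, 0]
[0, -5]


Since M is real symmetric, both eigenvalues are real; they are the roots of det(λI − M) = λ² − (tr M) λ + det M.
tr M = 2 + (-5) = -3.
det M = 2·(-5) − 0² = -10 − 0 = -10.
Characteristic polynomial: λ² + 3λ − 10 = 0.
Discriminant Δ = (tr M)² − 4·det M = 9 − (-40) = 49; √Δ = 7.000000.
λ = (tr M ± √Δ)/2 = (-3 ± 7.000000)/2, giving (tr M − √Δ)/2 = -5.0000 and (tr M + √Δ)/2 = 2.0000.

Eigenvalues sorted in increasing order: [-5.0000, 2.0000].


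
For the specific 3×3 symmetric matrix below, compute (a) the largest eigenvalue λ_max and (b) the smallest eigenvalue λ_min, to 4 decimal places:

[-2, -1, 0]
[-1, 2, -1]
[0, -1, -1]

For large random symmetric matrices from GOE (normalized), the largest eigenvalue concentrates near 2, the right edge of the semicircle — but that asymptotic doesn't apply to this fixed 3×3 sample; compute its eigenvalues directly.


Since M is real symmetric, all three eigenvalues are real; they are the roots of det(λI − M) = λ³ − (tr M) λ² + s λ − det M, where s is the sum of the principal 2×2 minors.
tr M = -2 + 2 + (-1) = -1.
s = ((-2)·2 − (-1)²) + ((-2)·(-1) − 0²) + (2·(-1) − (-1)²) = -5 + 2 + (-3) = -6.
det M (expand along row 1) = (-2)·(-3) − (-1)·1 + 0·1 = 7.
Characteristic polynomial: λ³ + λ² − 6λ − 7 = 0.
Substitute λ = y + (tr M)/3 = y − 0.333333 to remove the quadratic term: y³ + p·y + q = 0 with p = s − (tr M)²/3 = -6.333333 and q = −2(tr M)³/27 + (tr M)·s/3 − det M = -4.925926.
Three real roots ⇒ use the trigonometric (Viète) form: r = 2√(−p/3) = 2.905933, φ = arccos(3q/(p·r)) = arccos(0.802955) = 0.638560 rad.
y_k = r·cos(φ/3 − 2πk/3) for k = 0, 1, 2 gives y = 2.840352, -0.888543, -1.951809.
λ_k = y_k − 0.333333 gives λ = 2.5070, -1.2219, -2.2851 (check: the sum is -1.0000 = tr M).

Hence λ_max = 2.5070 and λ_min = -2.2851.


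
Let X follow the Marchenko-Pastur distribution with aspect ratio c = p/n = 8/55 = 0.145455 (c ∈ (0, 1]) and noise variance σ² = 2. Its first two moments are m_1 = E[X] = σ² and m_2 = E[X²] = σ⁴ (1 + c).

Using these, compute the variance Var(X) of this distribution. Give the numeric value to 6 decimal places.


m_1 = E[X] = σ² = 2, so m_1² = 4.
m_2 = E[X²] = σ⁴ (1 + c) = 4 · (1 + 0.145455) = 4 · 1.145455 = 4.581818.
(Note m_2 − m_1² simplifies to c · σ⁴ = 0.145455 · 4.)

Var(X) = m_2 − m_1² = 4.581818 − 4 = 0.581818.


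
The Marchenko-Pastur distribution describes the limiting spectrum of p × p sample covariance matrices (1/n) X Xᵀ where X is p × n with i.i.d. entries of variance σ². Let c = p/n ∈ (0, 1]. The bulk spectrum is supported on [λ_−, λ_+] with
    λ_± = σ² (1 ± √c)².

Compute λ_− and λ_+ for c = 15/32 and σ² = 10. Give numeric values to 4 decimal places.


c = 15/32 = 0.468750; √c = 0.684653.
λ_− = σ² (1 − √c)² = 10 · (1 − 0.684653)² = 10 · (0.315347)² = 0.994436.
λ_+ = σ² (1 + √c)² = 10 · (1 + 0.684653)² = 10 · (1.684653)² = 28.380564.

Rounded to 4 decimal places: λ_− ≈ 0.9944, λ_+ ≈ 28.3806.


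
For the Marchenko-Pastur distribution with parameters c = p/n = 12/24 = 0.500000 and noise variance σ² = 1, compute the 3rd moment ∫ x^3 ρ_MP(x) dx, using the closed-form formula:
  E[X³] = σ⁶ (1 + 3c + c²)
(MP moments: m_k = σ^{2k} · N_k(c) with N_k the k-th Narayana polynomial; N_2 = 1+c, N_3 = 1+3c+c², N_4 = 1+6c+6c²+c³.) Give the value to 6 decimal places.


E[X³] = σ⁶ (1 + 3c + c²) (third MP moment). With σ² = 1 (so σ⁶ = 1) and c = 12/24 = 0.500000: E[X³] = 1 · (1 + 3·0.500000 + (0.500000)²) = 1 · 2.750000.

So E[X^3] = 2.750000.


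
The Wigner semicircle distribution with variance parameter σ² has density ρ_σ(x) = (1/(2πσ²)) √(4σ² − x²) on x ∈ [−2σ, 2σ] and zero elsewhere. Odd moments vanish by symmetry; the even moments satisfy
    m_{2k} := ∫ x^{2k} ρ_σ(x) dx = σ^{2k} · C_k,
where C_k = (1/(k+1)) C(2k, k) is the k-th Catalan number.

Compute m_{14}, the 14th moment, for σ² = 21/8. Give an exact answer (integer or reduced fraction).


By the scaled semicircle moment identity, m_{2k} = σ^{2k} · C_k with k = 7.
C_7 = (1/(k+1)) · C(2k, k) = (1/8) · C(14, 7) = (1/8) · 3432 = 429.
σ^{2k} = (σ²)^k = (21/8)^7 = 1801088541/2097152.

Therefore m_{14} = σ^{14} · C_7 = (1801088541/2097152) · 429 = 772666984089/2097152.


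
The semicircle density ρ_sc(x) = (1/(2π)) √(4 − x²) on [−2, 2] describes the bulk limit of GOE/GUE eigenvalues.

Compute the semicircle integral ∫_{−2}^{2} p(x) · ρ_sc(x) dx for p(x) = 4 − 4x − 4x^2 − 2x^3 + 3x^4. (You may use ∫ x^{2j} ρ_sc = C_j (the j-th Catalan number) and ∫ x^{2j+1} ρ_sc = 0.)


Write p(x) = Σ a_i x^i, split into monomials and integrate each against ρ_sc separately.
Using ∫ x^{2j} ρ_sc = C_j = (1/(j+1)) C(2j, j) (Catalan numbers) and ∫ x^{2j+1} ρ_sc = 0 (odd monomials vanish by symmetry):
  i = 0 (even): a_0 · C_{0} = 4 · 1 = 4
  i = 1 (odd): ∫ x^1 ρ_sc = 0 (vanishes)
  i = 2 (even): a_2 · C_{1} = -4 · 1 = -4
  i = 3 (odd): ∫ x^3 ρ_sc = 0 (vanishes)
  i = 4 (even): a_4 · C_{2} = 3 · 2 = 6

Summing the contributions: ∫_{−2}^{2} p(x) ρ_sc(x) dx = 4 + (-4) + 6 = 6.


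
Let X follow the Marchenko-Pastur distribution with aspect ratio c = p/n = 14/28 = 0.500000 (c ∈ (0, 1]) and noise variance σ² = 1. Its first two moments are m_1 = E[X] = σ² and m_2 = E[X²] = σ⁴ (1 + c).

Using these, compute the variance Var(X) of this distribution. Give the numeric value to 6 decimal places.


m_1 = E[X] = σ² = 1, so m_1² = 1.
m_2 = E[X²] = σ⁴ (1 + c) = 1 · (1 + 0.500000) = 1 · 1.500000 = 1.500000.
(Note m_2 − m_1² simplifies to c · σ⁴ = 0.500000 · 1.)

Var(X) = m_2 − m_1² = 1.500000 − 1 = 0.500000.


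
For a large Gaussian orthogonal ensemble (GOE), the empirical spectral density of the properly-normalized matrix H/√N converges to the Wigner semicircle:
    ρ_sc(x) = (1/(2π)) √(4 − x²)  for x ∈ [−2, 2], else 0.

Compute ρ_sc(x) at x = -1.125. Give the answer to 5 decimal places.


ρ_sc(x) = (1/(2π)) √(4 − x²). With x = -1.125:
  4 − x² = 4 − (-1.125)² = 4 − 1.265625 = 2.734375.
  √(4 − x²) = 1.653595.
  1/(2π) = 0.159155.
  ρ_sc(-1.125) = 0.159155 · 1.653595 = 0.263178.

Rounded to 5 decimal places: ρ_sc(-1.125) ≈ 0.26318.


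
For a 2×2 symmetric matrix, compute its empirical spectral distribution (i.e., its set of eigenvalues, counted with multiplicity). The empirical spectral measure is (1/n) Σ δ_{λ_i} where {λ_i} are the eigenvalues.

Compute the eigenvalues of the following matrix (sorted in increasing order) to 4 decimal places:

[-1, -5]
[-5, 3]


Since M is real symmetric, both eigenvalues are real; they are the roots of det(λI − M) = λ² − (tr M) λ + det M.
tr M = -1 + 3 = 2.
det M = (-1)·3 − (-5)² = -3 − 25 = -28.
Characteristic polynomial: λ² − 2λ − 28 = 0.
Discriminant Δ = (tr M)² − 4·det M = 4 − (-112) = 116; √Δ = 10.770330.
λ = (tr M ± √Δ)/2 = (2 ± 10.770330)/2, giving (tr M − √Δ)/2 = -4.3852 and (tr M + √Δ)/2 = 6.3852.

Eigenvalues sorted in increasing order: [-4.3852, 6.3852].


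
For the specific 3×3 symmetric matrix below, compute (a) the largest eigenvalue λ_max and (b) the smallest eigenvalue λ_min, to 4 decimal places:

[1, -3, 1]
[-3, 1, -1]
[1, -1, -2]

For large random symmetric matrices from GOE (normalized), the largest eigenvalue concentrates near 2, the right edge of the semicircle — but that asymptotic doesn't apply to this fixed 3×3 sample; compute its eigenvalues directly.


Since M is real symmetric, all three eigenvalues are real; they are the roots of det(λI − M) = λ³ − (tr M) λ² + s λ − det M, where s is the sum of the principal 2×2 minors.
tr M = 1 + 1 + (-2) = 0.
s = (1·1 − (-3)²) + (1·(-2) − 1²) + (1·(-2) − (-1)²) = -8 + (-3) + (-3) = -14.
det M (expand along row 1) = 1·(-3) − (-3)·7 + 1·2 = 20.
Characteristic polynomial: λ³ − 14λ − 20 = 0.
Substitute λ = y + (tr M)/3 = y + 0.000000 to remove the quadratic term: y³ + p·y + q = 0 with p = s − (tr M)²/3 = -14.000000 and q = −2(tr M)³/27 + (tr M)·s/3 − det M = -20.000000.
Three real roots ⇒ use the trigonometric (Viète) form: r = 2√(−p/3) = 4.320494, φ = arccos(3q/(p·r)) = arccos(0.991950) = 0.126970 rad.
y_k = r·cos(φ/3 − 2πk/3) for k = 0, 1, 2 gives y = 4.316625, -2.000000, -2.316625.
λ_k = y_k + 0.000000 gives λ = 4.3166, -2.0000, -2.3166 (check: the sum is 0.0000 = tr M).

Hence λ_max = 4.3166 and λ_min = -2.3166.


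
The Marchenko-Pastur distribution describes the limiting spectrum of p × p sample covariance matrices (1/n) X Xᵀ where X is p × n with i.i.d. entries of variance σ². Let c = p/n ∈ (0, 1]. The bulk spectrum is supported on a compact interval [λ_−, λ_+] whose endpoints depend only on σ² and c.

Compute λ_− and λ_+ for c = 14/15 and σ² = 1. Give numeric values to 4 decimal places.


c = 14/15 = 0.933333; √c = 0.966092.
λ_− = σ² (1 − √c)² = 1 · (1 − 0.966092)² = 1 · (0.033908)² = 0.001150.
λ_+ = σ² (1 + √c)² = 1 · (1 + 0.966092)² = 1 · (1.966092)² = 3.865517.

Rounded to 4 decimal places: λ_− ≈ 0.0011, λ_+ ≈ 3.8655.


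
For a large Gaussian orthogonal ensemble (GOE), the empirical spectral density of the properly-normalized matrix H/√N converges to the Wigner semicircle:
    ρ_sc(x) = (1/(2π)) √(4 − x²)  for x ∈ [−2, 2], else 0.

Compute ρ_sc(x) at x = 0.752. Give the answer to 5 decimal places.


ρ_sc(x) = (1/(2π)) √(4 − x²). With x = 0.752:
  4 − x² = 4 − (0.752)² = 4 − 0.565504 = 3.434496.
  √(4 − x²) = 1.853239.
  1/(2π) = 0.159155.
  ρ_sc(0.752) = 0.159155 · 1.853239 = 0.294952.

Rounded to 5 decimal places: ρ_sc(0.752) ≈ 0.29495.


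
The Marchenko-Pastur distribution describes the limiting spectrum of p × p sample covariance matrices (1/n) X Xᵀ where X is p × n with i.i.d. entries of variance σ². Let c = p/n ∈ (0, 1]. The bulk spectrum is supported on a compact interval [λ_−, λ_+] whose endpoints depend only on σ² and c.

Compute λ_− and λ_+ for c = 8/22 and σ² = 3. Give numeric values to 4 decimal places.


c = 8/22 = 0.363636; √c = 0.603023.
λ_− = σ² (1 − √c)² = 3 · (1 − 0.603023)² = 3 · (0.396977)² = 0.472773.
λ_+ = σ² (1 + √c)² = 3 · (1 + 0.603023)² = 3 · (1.603023)² = 7.709045.

Rounded to 4 decimal places: λ_− ≈ 0.4728, λ_+ ≈ 7.7090.


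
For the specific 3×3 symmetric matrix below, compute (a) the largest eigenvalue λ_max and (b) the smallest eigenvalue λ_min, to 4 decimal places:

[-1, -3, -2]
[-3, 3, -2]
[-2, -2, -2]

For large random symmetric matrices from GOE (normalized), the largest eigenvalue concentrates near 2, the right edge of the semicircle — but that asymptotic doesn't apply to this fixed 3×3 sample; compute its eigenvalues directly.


Since M is real symmetric, all three eigenvalues are real; they are the roots of det(λI − M) = λ³ − (tr M) λ² + s λ − det M, where s is the sum of the principal 2×2 minors.
tr M = -1 + 3 + (-2) = 0.
s = ((-1)·3 − (-3)²) + ((-1)·(-2) − (-2)²) + (3·(-2) − (-2)²) = -12 + (-2) + (-10) = -24.
det M (expand along row 1) = (-1)·(-10) − (-3)·2 + (-2)·12 = -8.
Characteristic polynomial: λ³ − 24λ + 8 = 0.
Substitute λ = y + (tr M)/3 = y + 0.000000 to remove the quadratic term: y³ + p·y + q = 0 with p = s − (tr M)²/3 = -24.000000 and q = −2(tr M)³/27 + (tr M)·s/3 − det M = 8.000000.
Three real roots ⇒ use the trigonometric (Viète) form: r = 2√(−p/3) = 5.656854, φ = arccos(3q/(p·r)) = arccos(-0.176777) = 1.748507 rad.
y_k = r·cos(φ/3 − 2πk/3) for k = 0, 1, 2 gives y = 4.722938, 0.334898, -5.057836.
λ_k = y_k + 0.000000 gives λ = 4.7229, 0.3349, -5.0578 (check: the sum is 0.0000 = tr M).

Hence λ_max = 4.7229 and λ_min = -5.0578.


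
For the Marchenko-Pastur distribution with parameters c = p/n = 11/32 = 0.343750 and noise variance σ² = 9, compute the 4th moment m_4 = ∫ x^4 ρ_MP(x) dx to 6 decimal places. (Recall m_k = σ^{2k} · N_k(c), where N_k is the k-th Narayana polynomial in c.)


E[X⁴] = σ⁸ (1 + 6c + 6c² + c³) (fourth MP moment). With σ² = 9 (so σ⁸ = 6561) and c = 11/32 = 0.343750: E[X⁴] = 6561 · (1 + 6·0.343750 + 6·(0.343750)² + (0.343750)³) = 6561 · 3.812103.

So E[X^4] = 25011.209564.


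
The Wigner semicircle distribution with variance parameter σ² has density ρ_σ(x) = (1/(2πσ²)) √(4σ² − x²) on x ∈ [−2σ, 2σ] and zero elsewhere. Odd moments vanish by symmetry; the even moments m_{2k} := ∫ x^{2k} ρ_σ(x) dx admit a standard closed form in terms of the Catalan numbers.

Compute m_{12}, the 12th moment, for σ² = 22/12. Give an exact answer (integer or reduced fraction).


By the scaled semicircle moment identity, m_{2k} = σ^{2k} · C_k with k = 6.
C_6 = (1/(k+1)) · C(2k, k) = (1/7) · C(12, 6) = (1/7) · 924 = 132.
σ^{2k} = (σ²)^k = (22/12)^6 = 1771561/46656.

Therefore m_{12} = σ^{12} · C_6 = (1771561/46656) · 132 = 19487171/3888.


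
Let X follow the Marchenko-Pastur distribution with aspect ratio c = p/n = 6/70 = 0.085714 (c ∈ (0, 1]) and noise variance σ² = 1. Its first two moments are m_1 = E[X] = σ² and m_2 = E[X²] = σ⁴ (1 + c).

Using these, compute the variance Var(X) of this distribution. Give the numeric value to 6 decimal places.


m_1 = E[X] = σ² = 1, so m_1² = 1.
m_2 = E[X²] = σ⁴ (1 + c) = 1 · (1 + 0.085714) = 1 · 1.085714 = 1.085714.
(Note m_2 − m_1² simplifies to c · σ⁴ = 0.085714 · 1.)

Var(X) = m_2 − m_1² = 1.085714 − 1 = 0.085714.


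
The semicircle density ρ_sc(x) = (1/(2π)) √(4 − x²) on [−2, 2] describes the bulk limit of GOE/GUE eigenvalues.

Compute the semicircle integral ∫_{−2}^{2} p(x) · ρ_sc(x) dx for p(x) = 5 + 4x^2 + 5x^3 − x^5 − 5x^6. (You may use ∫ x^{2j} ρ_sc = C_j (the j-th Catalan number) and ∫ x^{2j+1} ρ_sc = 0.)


Write p(x) = Σ a_i x^i, split into monomials and integrate each against ρ_sc separately.
Using ∫ x^{2j} ρ_sc = C_j = (1/(j+1)) C(2j, j) (Catalan numbers) and ∫ x^{2j+1} ρ_sc = 0 (odd monomials vanish by symmetry):
  i = 0 (even): a_0 · C_{0} = 5 · 1 = 5
  i = 2 (even): a_2 · C_{1} = 4 · 1 = 4
  i = 3 (odd): ∫ x^3 ρ_sc = 0 (vanishes)
  i = 5 (odd): ∫ x^5 ρ_sc = 0 (vanishes)
  i = 6 (even): a_6 · C_{3} = -5 · 5 = -25

Summing the contributions: ∫_{−2}^{2} p(x) ρ_sc(x) dx = 5 + 4 + (-25) = -16.


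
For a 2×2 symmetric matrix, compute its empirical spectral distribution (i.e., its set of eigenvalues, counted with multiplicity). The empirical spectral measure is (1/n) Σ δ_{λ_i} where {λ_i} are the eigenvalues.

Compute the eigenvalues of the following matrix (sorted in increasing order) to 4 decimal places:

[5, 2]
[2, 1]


Since M is real symmetric, both eigenvalues are real; they are the roots of det(λI − M) = λ² − (tr M) λ + det M.
tr M = 5 + 1 = 6.
det M = 5·1 − 2² = 5 − 4 = 1.
Characteristic polynomial: λ² − 6λ + 1 = 0.
Discriminant Δ = (tr M)² − 4·det M = 36 − 4 = 32; √Δ = 5.656854.
λ = (tr M ± √Δ)/2 = (6 ± 5.656854)/2, giving (tr M − √Δ)/2 = 0.1716 and (tr M + √Δ)/2 = 5.8284.

Eigenvalues sorted in increasing order: [0.1716, 5.8284].


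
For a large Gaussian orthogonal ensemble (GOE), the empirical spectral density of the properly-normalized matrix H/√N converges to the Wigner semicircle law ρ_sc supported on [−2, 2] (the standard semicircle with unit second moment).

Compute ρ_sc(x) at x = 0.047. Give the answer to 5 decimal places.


ρ_sc(x) = (1/(2π)) √(4 − x²). With x = 0.047:
  4 − x² = 4 − (0.047)² = 4 − 0.002209 = 3.997791.
  √(4 − x²) = 1.999448.
  1/(2π) = 0.159155.
  ρ_sc(0.047) = 0.159155 · 1.999448 = 0.318222.

Rounded to 5 decimal places: ρ_sc(0.047) ≈ 0.31822.


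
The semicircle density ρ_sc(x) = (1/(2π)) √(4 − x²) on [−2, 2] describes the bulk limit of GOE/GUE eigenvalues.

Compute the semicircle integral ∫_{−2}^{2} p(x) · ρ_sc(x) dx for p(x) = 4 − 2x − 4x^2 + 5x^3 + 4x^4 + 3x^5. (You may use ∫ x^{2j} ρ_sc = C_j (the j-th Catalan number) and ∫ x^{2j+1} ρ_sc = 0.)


Write p(x) = Σ a_i x^i, split into monomials and integrate each against ρ_sc separately.
Using ∫ x^{2j} ρ_sc = C_j = (1/(j+1)) C(2j, j) (Catalan numbers) and ∫ x^{2j+1} ρ_sc = 0 (odd monomials vanish by symmetry):
  i = 0 (even): a_0 · C_{0} = 4 · 1 = 4
  i = 1 (odd): ∫ x^1 ρ_sc = 0 (vanishes)
  i = 2 (even): a_2 · C_{1} = -4 · 1 = -4
  i = 3 (odd): ∫ x^3 ρ_sc = 0 (vanishes)
  i = 4 (even): a_4 · C_{2} = 4 · 2 = 8
  i = 5 (odd): ∫ x^5 ρ_sc = 0 (vanishes)

Summing the contributions: ∫_{−2}^{2} p(x) ρ_sc(x) dx = 4 + (-4) + 8 = 8.


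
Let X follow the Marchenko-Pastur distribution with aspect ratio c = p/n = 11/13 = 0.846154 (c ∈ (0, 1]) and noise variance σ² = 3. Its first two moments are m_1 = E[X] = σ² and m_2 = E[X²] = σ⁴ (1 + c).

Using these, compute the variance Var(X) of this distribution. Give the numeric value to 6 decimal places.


m_1 = E[X] = σ² = 3, so m_1² = 9.
m_2 = E[X²] = σ⁴ (1 + c) = 9 · (1 + 0.846154) = 9 · 1.846154 = 16.615385.
(Note m_2 − m_1² simplifies to c · σ⁴ = 0.846154 · 9.)

Var(X) = m_2 − m_1² = 16.615385 − 9 = 7.615385.


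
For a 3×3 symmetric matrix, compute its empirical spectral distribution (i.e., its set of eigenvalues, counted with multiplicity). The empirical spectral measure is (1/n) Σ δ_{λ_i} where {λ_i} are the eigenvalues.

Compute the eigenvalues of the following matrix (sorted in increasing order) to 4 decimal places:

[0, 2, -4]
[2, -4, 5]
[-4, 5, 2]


Since M is real symmetric, all three eigenvalues are real; they are the roots of det(λI − M) = λ³ − (tr M) λ² + s λ − det M, where s is the sum of the principal 2×2 minors.
tr M = 0 + (-4) + 2 = -2.
s = (0·(-4) − 2²) + (0·2 − (-4)²) + ((-4)·2 − 5²) = -4 + (-16) + (-33) = -53.
det M (expand along row 1) = 0·(-33) − 2·24 + (-4)·(-6) = -24.
Characteristic polynomial: λ³ + 2λ² − 53λ + 24 = 0.
Substitute λ = y + (tr M)/3 = y − 0.666667 to remove the quadratic term: y³ + p·y + q = 0 with p = s − (tr M)²/3 = -54.333333 and q = −2(tr M)³/27 + (tr M)·s/3 − det M = 59.925926.
Three real roots ⇒ use the trigonometric (Viète) form: r = 2√(−p/3) = 8.511430, φ = arccos(3q/(p·r)) = arccos(-0.388747) = 1.970068 rad.
y_k = r·cos(φ/3 − 2πk/3) for k = 0, 1, 2 gives y = 6.741204, 1.129449, -7.870653.
λ_k = y_k − 0.666667 gives λ = 6.0745, 0.4628, -8.5373 (check: the sum is -2.0000 = tr M).

Eigenvalues sorted in increasing order: [-8.5373, 0.4628, 6.0745].


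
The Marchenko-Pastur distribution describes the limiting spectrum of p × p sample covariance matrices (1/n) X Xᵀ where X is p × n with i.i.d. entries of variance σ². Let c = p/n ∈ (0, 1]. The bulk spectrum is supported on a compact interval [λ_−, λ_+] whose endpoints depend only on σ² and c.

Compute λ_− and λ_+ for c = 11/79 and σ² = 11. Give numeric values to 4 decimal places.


c = 11/79 = 0.139241; √c = 0.373149.
λ_− = σ² (1 − √c)² = 11 · (1 − 0.373149)² = 11 · (0.626851)² = 4.322358.
λ_+ = σ² (1 + √c)² = 11 · (1 + 0.373149)² = 11 · (1.373149)² = 20.740933.

Rounded to 4 decimal places: λ_− ≈ 4.3224, λ_+ ≈ 20.7409.


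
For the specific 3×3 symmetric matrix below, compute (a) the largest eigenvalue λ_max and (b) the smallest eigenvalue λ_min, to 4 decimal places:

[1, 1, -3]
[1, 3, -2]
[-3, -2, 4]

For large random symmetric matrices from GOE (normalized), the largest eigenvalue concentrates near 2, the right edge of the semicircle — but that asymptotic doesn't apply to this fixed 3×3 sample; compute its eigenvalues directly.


Since M is real symmetric, all three eigenvalues are real; they are the roots of det(λI − M) = λ³ − (tr M) λ² + s λ − det M, where s is the sum of the principal 2×2 minors.
tr M = 1 + 3 + 4 = 8.
s = (1·3 − 1²) + (1·4 − (-3)²) + (3·4 − (-2)²) = 2 + (-5) + 8 = 5.
det M (expand along row 1) = 1·8 − 1·(-2) + (-3)·7 = -11.
Characteristic polynomial: λ³ − 8λ² + 5λ + 11 = 0.
Substitute λ = y + (tr M)/3 = y + 2.666667 to remove the quadratic term: y³ + p·y + q = 0 with p = s − (tr M)²/3 = -16.333333 and q = −2(tr M)³/27 + (tr M)·s/3 − det M = -13.592593.
Three real roots ⇒ use the trigonometric (Viète) form: r = 2√(−p/3) = 4.666667, φ = arccos(3q/(p·r)) = arccos(0.534985) = 1.006306 rad.
y_k = r·cos(φ/3 − 2πk/3) for k = 0, 1, 2 gives y = 4.406580, -0.872924, -3.533656.
λ_k = y_k + 2.666667 gives λ = 7.0732, 1.7937, -0.8670 (check: the sum is 8.0000 = tr M).

Hence λ_max = 7.0732 and λ_min = -0.8670.


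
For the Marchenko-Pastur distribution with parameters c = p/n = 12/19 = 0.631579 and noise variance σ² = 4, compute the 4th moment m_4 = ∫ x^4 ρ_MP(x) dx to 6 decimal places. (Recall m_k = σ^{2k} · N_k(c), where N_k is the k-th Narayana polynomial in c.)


E[X⁴] = σ⁸ (1 + 6c + 6c² + c³) (fourth MP moment). With σ² = 4 (so σ⁸ = 256) and c = 12/19 = 0.631579: E[X⁴] = 256 · (1 + 6·0.631579 + 6·(0.631579)² + (0.631579)³) = 256 · 7.434757.

So E[X^4] = 1903.297857.


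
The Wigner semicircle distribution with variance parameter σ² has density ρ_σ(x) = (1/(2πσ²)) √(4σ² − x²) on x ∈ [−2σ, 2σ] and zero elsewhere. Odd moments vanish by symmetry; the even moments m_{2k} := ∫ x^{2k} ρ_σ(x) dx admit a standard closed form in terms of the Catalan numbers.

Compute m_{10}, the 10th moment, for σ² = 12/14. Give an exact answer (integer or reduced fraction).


By the scaled semicircle moment identity, m_{2k} = σ^{2k} · C_k with k = 5.
C_5 = (1/(k+1)) · C(2k, k) = (1/6) · C(10, 5) = (1/6) · 252 = 42.
σ^{2k} = (σ²)^k = (12/14)^5 = 7776/16807.

Therefore m_{10} = σ^{10} · C_5 = (7776/16807) · 42 = 46656/2401.


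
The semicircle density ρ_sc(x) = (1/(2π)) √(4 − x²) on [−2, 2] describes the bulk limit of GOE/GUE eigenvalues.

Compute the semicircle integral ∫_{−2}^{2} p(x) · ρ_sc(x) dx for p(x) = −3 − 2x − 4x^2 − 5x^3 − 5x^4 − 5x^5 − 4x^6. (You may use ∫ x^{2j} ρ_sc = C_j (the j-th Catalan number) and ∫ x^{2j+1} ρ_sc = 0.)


Write p(x) = Σ a_i x^i, split into monomials and integrate each against ρ_sc separately.
Using ∫ x^{2j} ρ_sc = C_j = (1/(j+1)) C(2j, j) (Catalan numbers) and ∫ x^{2j+1} ρ_sc = 0 (odd monomials vanish by symmetry):
  i = 0 (even): a_0 · C_{0} = -3 · 1 = -3
  i = 1 (odd): ∫ x^1 ρ_sc = 0 (vanishes)
  i = 2 (even): a_2 · C_{1} = -4 · 1 = -4
  i = 3 (odd): ∫ x^3 ρ_sc = 0 (vanishes)
  i = 4 (even): a_4 · C_{2} = -5 · 2 = -10
  i = 5 (odd): ∫ x^5 ρ_sc = 0 (vanishes)
  i = 6 (even): a_6 · C_{3} = -4 · 5 = -20

Summing the contributions: ∫_{−2}^{2} p(x) ρ_sc(x) dx = (-3) + (-4) + (-10) + (-20) = -37.


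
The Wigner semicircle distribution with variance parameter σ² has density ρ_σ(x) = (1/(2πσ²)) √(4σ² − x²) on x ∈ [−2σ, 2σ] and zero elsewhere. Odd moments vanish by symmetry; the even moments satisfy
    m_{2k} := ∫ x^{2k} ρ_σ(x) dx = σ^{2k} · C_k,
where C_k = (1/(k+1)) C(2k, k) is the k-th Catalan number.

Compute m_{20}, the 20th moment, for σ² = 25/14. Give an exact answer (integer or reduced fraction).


By the scaled semicircle moment identity, m_{2k} = σ^{2k} · C_k with k = 10.
C_10 = (1/(k+1)) · C(2k, k) = (1/11) · C(20, 10) = (1/11) · 184756 = 16796.
σ^{2k} = (σ²)^k = (25/14)^10 = 95367431640625/289254654976.

Therefore m_{20} = σ^{20} · C_10 = (95367431640625/289254654976) · 16796 = 400447845458984375/72313663744.


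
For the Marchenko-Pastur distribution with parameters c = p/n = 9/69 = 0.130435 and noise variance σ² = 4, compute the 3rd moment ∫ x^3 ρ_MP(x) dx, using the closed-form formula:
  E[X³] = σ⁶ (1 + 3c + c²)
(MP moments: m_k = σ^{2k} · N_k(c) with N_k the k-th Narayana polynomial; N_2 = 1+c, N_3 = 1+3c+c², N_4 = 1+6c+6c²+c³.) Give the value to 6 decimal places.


E[X³] = σ⁶ (1 + 3c + c²) (third MP moment). With σ² = 4 (so σ⁶ = 64) and c = 9/69 = 0.130435: E[X³] = 64 · (1 + 3·0.130435 + (0.130435)²) = 64 · 1.408318.

So E[X^3] = 90.132325.


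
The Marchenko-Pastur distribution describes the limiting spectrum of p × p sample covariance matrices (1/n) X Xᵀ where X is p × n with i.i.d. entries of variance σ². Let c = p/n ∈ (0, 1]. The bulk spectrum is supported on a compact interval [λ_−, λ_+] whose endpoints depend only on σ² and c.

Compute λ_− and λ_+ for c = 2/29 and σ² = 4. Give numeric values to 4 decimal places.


c = 2/29 = 0.068966; √c = 0.262613.
λ_− = σ² (1 − √c)² = 4 · (1 − 0.262613)² = 4 · (0.737387)² = 2.174959.
λ_+ = σ² (1 + √c)² = 4 · (1 + 0.262613)² = 4 · (1.262613)² = 6.376765.

Rounded to 4 decimal places: λ_− ≈ 2.1750, λ_+ ≈ 6.3768.


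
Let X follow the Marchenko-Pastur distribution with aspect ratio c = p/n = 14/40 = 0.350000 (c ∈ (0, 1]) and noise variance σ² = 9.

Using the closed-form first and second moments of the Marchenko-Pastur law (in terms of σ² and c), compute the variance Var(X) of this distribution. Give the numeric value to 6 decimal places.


Recall the MP moments m_1 = E[X] = σ² and m_2 = E[X²] = σ⁴ (1 + c).
m_1 = E[X] = σ² = 9, so m_1² = 81.
m_2 = E[X²] = σ⁴ (1 + c) = 81 · (1 + 0.350000) = 81 · 1.350000 = 109.350000.
(Note m_2 − m_1² simplifies to c · σ⁴ = 0.350000 · 81.)

Var(X) = m_2 − m_1² = 109.350000 − 81 = 28.350000.


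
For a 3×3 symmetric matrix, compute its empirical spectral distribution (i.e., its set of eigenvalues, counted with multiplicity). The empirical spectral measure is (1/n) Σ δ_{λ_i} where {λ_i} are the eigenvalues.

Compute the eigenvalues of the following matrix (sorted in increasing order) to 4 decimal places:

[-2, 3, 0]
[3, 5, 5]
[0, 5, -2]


Since M is real symmetric, all three eigenvalues are real; they are the roots of det(λI − M) = λ³ − (tr M) λ² + s λ − det M, where s is the sum of the principal 2×2 minors.
tr M = -2 + 5 + (-2) = 1.
s = ((-2)·5 − 3²) + ((-2)·(-2) − 0²) + (5·(-2) − 5²) = -19 + 4 + (-35) = -50.
det M (expand along row 1) = (-2)·(-35) − 3·(-6) + 0·15 = 88.
Characteristic polynomial: λ³ − λ² − 50λ − 88 = 0.
Substitute λ = y + (tr M)/3 = y + 0.333333 to remove the quadratic term: y³ + p·y + q = 0 with p = s − (tr M)²/3 = -50.333333 and q = −2(tr M)³/27 + (tr M)·s/3 − det M = -104.740741.
Three real roots ⇒ use the trigonometric (Viète) form: r = 2√(−p/3) = 8.192137, φ = arccos(3q/(p·r)) = arccos(0.762051) = 0.704322 rad.
y_k = r·cos(φ/3 − 2πk/3) for k = 0, 1, 2 gives y = 7.967402, -2.333333, -5.634069.
λ_k = y_k + 0.333333 gives λ = 8.3007, -2.0000, -5.3007 (check: the sum is 1.0000 = tr M).

Eigenvalues sorted in increasing order: [-5.3007, -2.0000, 8.3007].


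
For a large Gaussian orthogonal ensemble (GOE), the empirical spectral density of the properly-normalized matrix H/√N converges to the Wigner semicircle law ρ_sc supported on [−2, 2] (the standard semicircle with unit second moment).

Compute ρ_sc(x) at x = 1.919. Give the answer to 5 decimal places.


ρ_sc(x) = (1/(2π)) √(4 − x²). With x = 1.919:
  4 − x² = 4 − (1.919)² = 4 − 3.682561 = 0.317439.
  √(4 − x²) = 0.563417.
  1/(2π) = 0.159155.
  ρ_sc(1.919) = 0.159155 · 0.563417 = 0.089671.

Rounded to 5 decimal places: ρ_sc(1.919) ≈ 0.08967.


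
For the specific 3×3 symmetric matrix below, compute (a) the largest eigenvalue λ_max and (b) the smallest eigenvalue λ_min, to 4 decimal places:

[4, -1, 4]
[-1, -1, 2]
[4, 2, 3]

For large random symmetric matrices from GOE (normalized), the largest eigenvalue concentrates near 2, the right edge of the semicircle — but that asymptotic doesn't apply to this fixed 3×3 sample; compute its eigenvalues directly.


Since M is real symmetric, all three eigenvalues are real; they are the roots of det(λI − M) = λ³ − (tr M) λ² + s λ − det M, where s is the sum of the principal 2×2 minors.
tr M = 4 + (-1) + 3 = 6.
s = (4·(-1) − (-1)²) + (4·3 − 4²) + ((-1)·3 − 2²) = -5 + (-4) + (-7) = -16.
det M (expand along row 1) = 4·(-7) − (-1)·(-11) + 4·2 = -31.
Characteristic polynomial: λ³ − 6λ² − 16λ + 31 = 0.
Substitute λ = y + (tr M)/3 = y + 2.000000 to remove the quadratic term: y³ + p·y + q = 0 with p = s − (tr M)²/3 = -28.000000 and q = −2(tr M)³/27 + (tr M)·s/3 − det M = -17.000000.
Three real roots ⇒ use the trigonometric (Viète) form: r = 2√(−p/3) = 6.110101, φ = arccos(3q/(p·r)) = arccos(0.298101) = 1.268094 rad.
y_k = r·cos(φ/3 − 2πk/3) for k = 0, 1, 2 gives y = 5.572324, -0.615469, -4.956854.
λ_k = y_k + 2.000000 gives λ = 7.5723, 1.3845, -2.9569 (check: the sum is 6.0000 = tr M).

Hence λ_max = 7.5723 and λ_min = -2.9569.


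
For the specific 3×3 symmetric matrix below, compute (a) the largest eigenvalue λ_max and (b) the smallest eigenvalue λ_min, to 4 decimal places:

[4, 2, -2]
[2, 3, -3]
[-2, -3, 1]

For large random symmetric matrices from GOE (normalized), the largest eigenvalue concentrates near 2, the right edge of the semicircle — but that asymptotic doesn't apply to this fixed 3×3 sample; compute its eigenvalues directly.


Since M is real symmetric, all three eigenvalues are real; they are the roots of det(λI − M) = λ³ − (tr M) λ² + s λ − det M, where s is the sum of the principal 2×2 minors.
tr M = 4 + 3 + 1 = 8.
s = (4·3 − 2²) + (4·1 − (-2)²) + (3·1 − (-3)²) = 8 + 0 + (-6) = 2.
det M (expand along row 1) = 4·(-6) − 2·(-4) + (-2)·0 = -16.
Characteristic polynomial: λ³ − 8λ² + 2λ + 16 = 0.
Substitute λ = y + (tr M)/3 = y + 2.666667 to remove the quadratic term: y³ + p·y + q = 0 with p = s − (tr M)²/3 = -19.333333 and q = −2(tr M)³/27 + (tr M)·s/3 − det M = -16.592593.
Three real roots ⇒ use the trigonometric (Viète) form: r = 2√(−p/3) = 5.077182, φ = arccos(3q/(p·r)) = arccos(0.507114) = 1.038963 rad.
y_k = r·cos(φ/3 − 2πk/3) for k = 0, 1, 2 gives y = 4.775739, -0.895365, -3.880374.
λ_k = y_k + 2.666667 gives λ = 7.4424, 1.7713, -1.2137 (check: the sum is 8.0000 = tr M).

Hence λ_max = 7.4424 and λ_min = -1.2137.


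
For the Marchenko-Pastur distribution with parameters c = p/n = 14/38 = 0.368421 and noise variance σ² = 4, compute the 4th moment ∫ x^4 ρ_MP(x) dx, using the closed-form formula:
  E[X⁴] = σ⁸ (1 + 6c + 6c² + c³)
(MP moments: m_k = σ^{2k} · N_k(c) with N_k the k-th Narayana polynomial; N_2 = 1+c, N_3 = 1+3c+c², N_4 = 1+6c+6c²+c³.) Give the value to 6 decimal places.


E[X⁴] = σ⁸ (1 + 6c + 6c² + c³) (fourth MP moment). With σ² = 4 (so σ⁸ = 256) and c = 14/38 = 0.368421: E[X⁴] = 256 · (1 + 6·0.368421 + 6·(0.368421)² + (0.368421)³) = 256 · 4.074938.

So E[X^4] = 1043.184138.


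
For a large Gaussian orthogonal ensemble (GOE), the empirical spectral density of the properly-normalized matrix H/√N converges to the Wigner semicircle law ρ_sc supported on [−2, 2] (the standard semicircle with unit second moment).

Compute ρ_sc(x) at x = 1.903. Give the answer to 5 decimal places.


ρ_sc(x) = (1/(2π)) √(4 − x²). With x = 1.903:
  4 − x² = 4 − (1.903)² = 4 − 3.621409 = 0.378591.
  √(4 − x²) = 0.615297.
  1/(2π) = 0.159155.
  ρ_sc(1.903) = 0.159155 · 0.615297 = 0.097928.

Rounded to 5 decimal places: ρ_sc(1.903) ≈ 0.09793.


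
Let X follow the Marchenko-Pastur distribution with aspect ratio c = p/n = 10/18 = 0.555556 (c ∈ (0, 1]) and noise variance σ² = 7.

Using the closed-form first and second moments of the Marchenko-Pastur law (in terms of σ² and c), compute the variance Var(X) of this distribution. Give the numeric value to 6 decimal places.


Recall the MP moments m_1 = E[X] = σ² and m_2 = E[X²] = σ⁴ (1 + c).
m_1 = E[X] = σ² = 7, so m_1² = 49.
m_2 = E[X²] = σ⁴ (1 + c) = 49 · (1 + 0.555556) = 49 · 1.555556 = 76.222222.
(Note m_2 − m_1² simplifies to c · σ⁴ = 0.555556 · 49.)

Var(X) = m_2 − m_1² = 76.222222 − 49 = 27.222222.


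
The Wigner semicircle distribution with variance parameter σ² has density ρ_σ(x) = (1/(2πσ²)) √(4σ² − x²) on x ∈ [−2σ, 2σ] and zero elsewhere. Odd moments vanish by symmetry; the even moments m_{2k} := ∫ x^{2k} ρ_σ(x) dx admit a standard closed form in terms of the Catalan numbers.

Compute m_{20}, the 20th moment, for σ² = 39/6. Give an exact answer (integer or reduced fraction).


By the scaled semicircle moment identity, m_{2k} = σ^{2k} · C_k with k = 10.
C_10 = (1/(k+1)) · C(2k, k) = (1/11) · C(20, 10) = (1/11) · 184756 = 16796.
σ^{2k} = (σ²)^k = (39/6)^10 = 137858491849/1024.

Therefore m_{20} = σ^{20} · C_10 = (137858491849/1024) · 16796 = 578867807273951/256.


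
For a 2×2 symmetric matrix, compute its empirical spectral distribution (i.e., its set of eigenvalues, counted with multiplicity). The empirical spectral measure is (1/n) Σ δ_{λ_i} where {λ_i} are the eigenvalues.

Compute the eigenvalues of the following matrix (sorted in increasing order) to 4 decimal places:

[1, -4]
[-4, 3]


Since M is real symmetric, both eigenvalues are real; they are the roots of det(λI − M) = λ² − (tr M) λ + det M.
tr M = 1 + 3 = 4.
det M = 1·3 − (-4)² = 3 − 16 = -13.
Characteristic polynomial: λ² − 4λ − 13 = 0.
Discriminant Δ = (tr M)² − 4·det M = 16 − (-52) = 68; √Δ = 8.246211.
λ = (tr M ± √Δ)/2 = (4 ± 8.246211)/2, giving (tr M − √Δ)/2 = -2.1231 and (tr M + √Δ)/2 = 6.1231.

Eigenvalues sorted in increasing order: [-2.1231, 6.1231].


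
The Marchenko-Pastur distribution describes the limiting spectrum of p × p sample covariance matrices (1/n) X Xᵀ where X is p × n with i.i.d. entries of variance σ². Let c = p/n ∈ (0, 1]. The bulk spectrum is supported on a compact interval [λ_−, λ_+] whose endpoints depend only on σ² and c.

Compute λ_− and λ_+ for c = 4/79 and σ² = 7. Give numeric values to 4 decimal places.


c = 4/79 = 0.050633; √c = 0.225018.
λ_− = σ² (1 − √c)² = 7 · (1 − 0.225018)² = 7 · (0.774982)² = 4.204184.
λ_+ = σ² (1 + √c)² = 7 · (1 + 0.225018)² = 7 · (1.225018)² = 10.504677.

Rounded to 4 decimal places: λ_− ≈ 4.2042, λ_+ ≈ 10.5047.


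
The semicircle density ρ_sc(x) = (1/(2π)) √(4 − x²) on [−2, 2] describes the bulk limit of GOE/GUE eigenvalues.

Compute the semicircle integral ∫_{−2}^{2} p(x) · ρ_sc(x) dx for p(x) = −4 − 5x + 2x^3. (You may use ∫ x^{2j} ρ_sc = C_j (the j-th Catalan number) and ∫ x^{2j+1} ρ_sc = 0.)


Write p(x) = Σ a_i x^i, split into monomials and integrate each against ρ_sc separately.
Using ∫ x^{2j} ρ_sc = C_j = (1/(j+1)) C(2j, j) (Catalan numbers) and ∫ x^{2j+1} ρ_sc = 0 (odd monomials vanish by symmetry):
  i = 0 (even): a_0 · C_{0} = -4 · 1 = -4
  i = 1 (odd): ∫ x^1 ρ_sc = 0 (vanishes)
  i = 3 (odd): ∫ x^3 ρ_sc = 0 (vanishes)

Summing the contributions: ∫_{−2}^{2} p(x) ρ_sc(x) dx = -4.


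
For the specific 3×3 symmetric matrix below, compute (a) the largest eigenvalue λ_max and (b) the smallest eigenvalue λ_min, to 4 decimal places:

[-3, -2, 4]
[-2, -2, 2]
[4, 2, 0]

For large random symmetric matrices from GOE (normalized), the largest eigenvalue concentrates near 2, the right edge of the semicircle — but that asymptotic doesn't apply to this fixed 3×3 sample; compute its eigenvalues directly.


Since M is real symmetric, all three eigenvalues are real; they are the roots of det(λI − M) = λ³ − (tr M) λ² + s λ − det M, where s is the sum of the principal 2×2 minors.
tr M = -3 + (-2) + 0 = -5.
s = ((-3)·(-2) − (-2)²) + ((-3)·0 − 4²) + ((-2)·0 − 2²) = 2 + (-16) + (-4) = -18.
det M (expand along row 1) = (-3)·(-4) − (-2)·(-8) + 4·4 = 12.
Characteristic polynomial: λ³ + 5λ² − 18λ − 12 = 0.
Substitute λ = y + (tr M)/3 = y − 1.666667 to remove the quadratic term: y³ + p·y + q = 0 with p = s − (tr M)²/3 = -26.333333 and q = −2(tr M)³/27 + (tr M)·s/3 − det M = 27.259259.
Three real roots ⇒ use the trigonometric (Viète) form: r = 2√(−p/3) = 5.925463, φ = arccos(3q/(p·r)) = arccos(-0.524092) = 2.122444 rad.
y_k = r·cos(φ/3 − 2πk/3) for k = 0, 1, 2 gives y = 4.503359, 1.083460, -5.586819.
λ_k = y_k − 1.666667 gives λ = 2.8367, -0.5832, -7.2535 (check: the sum is -5.0000 = tr M).

Hence λ_max = 2.8367 and λ_min = -7.2535.
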